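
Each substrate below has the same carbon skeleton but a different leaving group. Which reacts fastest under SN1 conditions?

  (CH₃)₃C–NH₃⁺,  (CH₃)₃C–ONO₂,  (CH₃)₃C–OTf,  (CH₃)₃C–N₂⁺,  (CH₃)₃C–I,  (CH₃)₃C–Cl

Identical carbon frameworks mean the comparison reduces to leaving-group quality.
Leaving-group ability tracks the stability of the departed species; conjugate-acid pKₐ is the usual yardstick (lower pKₐ → better LG).
(CH₃)₃C–N₂⁺ loses N₂: no meaningful conjugate acid; N₂ departs as an exceptionally stable neutral molecule
(CH₃)₃C–OTf loses OTf⁻: pKₐ(CF₃SO₃H (triflic acid)) ≈ -14
(CH₃)₃C–I loses I⁻: pKₐ(HI) ≈ -10
(CH₃)₃C–Cl loses Cl⁻: pKₐ(HCl) ≈ -7
(CH₃)₃C–ONO₂ loses NO₃⁻: pKₐ(HNO₃) ≈ -1.3
(CH₃)₃C–NH₃⁺ loses NH₃: pKₐ(NH₄⁺) ≈ 9.2

(CH₃)₃C–N₂⁺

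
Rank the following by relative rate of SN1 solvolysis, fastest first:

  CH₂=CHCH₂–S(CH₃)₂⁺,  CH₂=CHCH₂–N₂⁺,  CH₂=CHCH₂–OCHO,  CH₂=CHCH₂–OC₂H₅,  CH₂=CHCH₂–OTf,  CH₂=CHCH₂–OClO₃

CH₂=CHCH₂–N₂⁺ > CH₂=CHCH₂–OTf > CH₂=CHCH₂–OClO₃ > CH₂=CHCH₂–S(CH₃)₂⁺ > CH₂=CHCH₂–OCHO > CH₂=CHCH₂–OC₂H₅

Same R in every case — rank the leaving groups.
Rank by basicity of the departing species: weakest base leaves most easily.
CH₂=CHCH₂–N₂⁺ loses N₂: no meaningful conjugate acid; N₂ departs as an exceptionally stable neutral molecule
CH₂=CHCH₂–OTf loses OTf⁻: pKₐ(CF₃SO₃H (triflic acid)) ≈ -14
CH₂=CHCH₂–OClO₃ loses ClO₄⁻: pKₐ(HClO₄) ≈ -10
CH₂=CHCH₂–S(CH₃)₂⁺ loses SR'₂: pKₐ(R'₂SH⁺) ≈ -7
CH₂=CHCH₂–OCHO loses HCOO⁻: pKₐ(HCOOH) ≈ 3.8
CH₂=CHCH₂–OC₂H₅ loses CH₃CH₂O⁻: pKₐ(CH₃CH₂OH) ≈ 16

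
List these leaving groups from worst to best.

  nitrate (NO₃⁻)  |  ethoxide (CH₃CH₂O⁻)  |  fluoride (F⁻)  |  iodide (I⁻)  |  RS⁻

The more stable X⁻ (or X) is on its own — i.e. the weaker a base it is — the better a leaving group it makes.
iodide (I⁻): pKₐ(HI) ≈ -10
nitrate (NO₃⁻): pKₐ(HNO₃) ≈ -1.3
fluoride (F⁻): pKₐ(HF) ≈ 3.2
RS⁻: pKₐ(RSH (a thiol)) ≈ 10.5
ethoxide (CH₃CH₂O⁻): pKₐ(CH₃CH₂OH) ≈ 16
Reversing gives the worst-to-best order requested.

ethoxide (CH₃CH₂O⁻) < RS⁻ < fluoride (F⁻) < nitrate (NO₃⁻) < iodide (I⁻)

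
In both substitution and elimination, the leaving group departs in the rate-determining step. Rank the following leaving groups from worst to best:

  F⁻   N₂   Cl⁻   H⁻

H⁻ < F⁻ < Cl⁻ < N₂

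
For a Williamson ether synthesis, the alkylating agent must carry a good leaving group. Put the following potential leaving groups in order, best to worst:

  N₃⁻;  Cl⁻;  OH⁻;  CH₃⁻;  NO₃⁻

Cl⁻ > NO₃⁻ > N₃⁻ > OH⁻ > CH₃⁻

A good leaving group is a weak base: the lower the pKₐ of its conjugate acid, the more readily it departs.
Cl⁻: pKₐ(HCl) ≈ -7 — moderately weak base
NO₃⁻: pKₐ(HNO₃) ≈ -1.3 — resonance-delocalised over three oxygens
N₃⁻: pKₐ(HN₃) ≈ 4.7
OH⁻: pKₐ(H₂O) ≈ 15.7 — strong base; essentially never leaves without prior activation
CH₃⁻: pKₐ(CH₄) ≈ 48 — unstabilised carbanion; the worst conceivable leaving group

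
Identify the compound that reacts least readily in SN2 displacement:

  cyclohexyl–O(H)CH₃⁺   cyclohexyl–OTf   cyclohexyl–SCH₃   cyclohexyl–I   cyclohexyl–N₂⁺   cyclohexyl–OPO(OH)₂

cyclohexyl–SCH₃

Identical carbon frameworks mean the comparison reduces to leaving-group quality.
A good leaving group is a weak base: the lower the pKₐ of its conjugate acid, the more readily it departs.
cyclohexyl–N₂⁺ loses N₂: no meaningful conjugate acid; N₂ departs as an exceptionally stable neutral molecule
cyclohexyl–OTf loses OTf⁻: pKₐ(CF₃SO₃H (triflic acid)) ≈ -14
cyclohexyl–I loses I⁻: pKₐ(HI) ≈ -10
cyclohexyl–O(H)CH₃⁺ loses R'OH: pKₐ(R'OH₂⁺) ≈ -2.4
cyclohexyl–OPO(OH)₂ loses H₂PO₄⁻: pKₐ(H₃PO₄) ≈ 2.1
cyclohexyl–SCH₃ loses RS⁻: pKₐ(RSH (a thiol)) ≈ 10.5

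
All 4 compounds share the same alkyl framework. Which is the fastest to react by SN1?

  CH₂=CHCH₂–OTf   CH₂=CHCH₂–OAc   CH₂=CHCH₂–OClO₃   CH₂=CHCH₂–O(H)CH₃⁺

CH₂=CHCH₂–OTf

With the same alkyl group throughout, only the leaving group differentiates the rates.
Rank by basicity of the departing species: weakest base leaves most easily.
CH₂=CHCH₂–OTf loses OTf⁻: pKₐ(CF₃SO₃H (triflic acid)) ≈ -14
CH₂=CHCH₂–OClO₃ loses ClO₄⁻: pKₐ(HClO₄) ≈ -10
CH₂=CHCH₂–O(H)CH₃⁺ loses R'OH: pKₐ(R'OH₂⁺) ≈ -2.4
CH₂=CHCH₂–OAc loses AcO⁻: pKₐ(CH₃COOH) ≈ 4.8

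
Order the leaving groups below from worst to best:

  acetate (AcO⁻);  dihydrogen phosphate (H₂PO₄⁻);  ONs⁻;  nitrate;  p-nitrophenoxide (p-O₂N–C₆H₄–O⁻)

The more stable X⁻ (or X) is on its own — i.e. the weaker a base it is — the better a leaving group it makes.
ONs⁻: pKₐ(p-O₂NC₆H₄SO₃H) ≈ -3.5 — p-nitro group further stabilises the sulfonate
nitrate: pKₐ(HNO₃) ≈ -1.3
dihydrogen phosphate (H₂PO₄⁻): pKₐ(H₃PO₄) ≈ 2.1 — moderate base; biological leaving group after further activation
acetate (AcO⁻): pKₐ(CH₃COOH) ≈ 4.8 — resonance-stabilised but still a weak base
p-nitrophenoxide (p-O₂N–C₆H₄–O⁻): pKₐ(p-nitrophenol) ≈ 7.2 — nitro group delocalises the charge; the classic chromogenic LG
The question asks for worst first, so the sequence is read in increasing leaving-group ability.

p-nitrophenoxide (p-O₂N–C₆H₄–O⁻) < acetate (AcO⁻) < dihydrogen phosphate (H₂PO₄⁻) < nitrate < ONs⁻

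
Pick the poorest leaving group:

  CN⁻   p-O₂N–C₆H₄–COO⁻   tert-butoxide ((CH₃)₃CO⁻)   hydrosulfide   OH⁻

tert-butoxide ((CH₃)₃CO⁻)

p-O₂N–C₆H₄–COO⁻: pKₐ(p-nitrobenzoic acid) ≈ 3.4
hydrosulfide: pKₐ(H₂S) ≈ 7
CN⁻: pKₐ(HCN) ≈ 9.2
OH⁻: pKₐ(H₂O) ≈ 15.7
tert-butoxide ((CH₃)₃CO⁻): pKₐ(t-BuOH) ≈ 18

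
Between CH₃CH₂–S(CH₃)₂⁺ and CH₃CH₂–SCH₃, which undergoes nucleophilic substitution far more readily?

From CH₃CH₂–SCH₃ the departing group would be RS⁻ (pKₐ(RSH (a thiol)) ≈ 10.5). Moderately basic; rarely leaves without activation.
From CH₃CH₂–S(CH₃)₂⁺ the leaving group is SR'₂ (pKₐ(R'₂SH⁺) ≈ -7). Neutral; leaves from a sulfonium salt (R–SR'₂⁺).
(In practice CH₃CH₂–S(CH₃)₂⁺ is made from CH₃CH₂–SCH₃ by S-methylation with CH₃I, allowing neutral dimethyl sulfide, rather than methanethiolate, to depart.)

CH₃CH₂–S(CH₃)₂⁺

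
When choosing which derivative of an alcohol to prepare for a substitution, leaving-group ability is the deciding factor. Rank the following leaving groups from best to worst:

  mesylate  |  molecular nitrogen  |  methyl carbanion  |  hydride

molecular nitrogen > mesylate > hydride > methyl carbanion

Leaving-group ability tracks the stability of the departed species; conjugate-acid pKₐ is the usual yardstick (lower pKₐ → better LG).
molecular nitrogen: no meaningful conjugate acid; N₂ departs as an exceptionally stable neutral molecule
mesylate: pKₐ(CH₃SO₃H (MsOH)) ≈ -1.9 — resonance-delocalised alkanesulfonate
hydride: pKₐ(H₂) ≈ 36 — extremely strong base; leaves only in special hydride-transfer contexts
methyl carbanion: pKₐ(CH₄) ≈ 48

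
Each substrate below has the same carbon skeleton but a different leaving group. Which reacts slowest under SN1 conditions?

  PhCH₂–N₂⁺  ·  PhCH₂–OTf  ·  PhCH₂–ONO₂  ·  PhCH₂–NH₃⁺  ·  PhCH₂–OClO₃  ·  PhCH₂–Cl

Same R in every case — rank the leaving groups.
The more stable X⁻ (or X) is on its own — i.e. the weaker a base it is — the better a leaving group it makes.
PhCH₂–N₂⁺ loses N₂: no meaningful conjugate acid; N₂ departs as an exceptionally stable neutral molecule
PhCH₂–OTf loses OTf⁻: pKₐ(CF₃SO₃H (triflic acid)) ≈ -14
PhCH₂–OClO₃ loses ClO₄⁻: pKₐ(HClO₄) ≈ -10
PhCH₂–Cl loses Cl⁻: pKₐ(HCl) ≈ -7
PhCH₂–ONO₂ loses NO₃⁻: pKₐ(HNO₃) ≈ -1.3
PhCH₂–NH₃⁺ loses NH₃: pKₐ(NH₄⁺) ≈ 9.2

PhCH₂–NH₃⁺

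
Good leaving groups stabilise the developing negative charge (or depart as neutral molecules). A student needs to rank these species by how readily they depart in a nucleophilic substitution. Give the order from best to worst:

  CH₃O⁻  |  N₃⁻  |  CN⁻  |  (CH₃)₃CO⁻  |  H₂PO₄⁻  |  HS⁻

H₂PO₄⁻ > N₃⁻ > HS⁻ > CN⁻ > CH₃O⁻ > (CH₃)₃CO⁻

A good leaving group is a weak base: the lower the pKₐ of its conjugate acid, the more readily it departs.
H₂PO₄⁻: pKₐ(H₃PO₄) ≈ 2.1
N₃⁻: pKₐ(HN₃) ≈ 4.7 — linear, resonance-stabilised
HS⁻: pKₐ(H₂S) ≈ 7 — larger and more polarisable than the oxygen analogue
CN⁻: pKₐ(HCN) ≈ 9.2
CH₃O⁻: pKₐ(CH₃OH) ≈ 15.5
(CH₃)₃CO⁻: pKₐ(t-BuOH) ≈ 18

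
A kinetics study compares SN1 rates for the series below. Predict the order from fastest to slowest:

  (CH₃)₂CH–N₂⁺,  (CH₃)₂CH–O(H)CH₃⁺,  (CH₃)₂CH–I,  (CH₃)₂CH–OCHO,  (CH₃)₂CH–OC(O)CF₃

Same R in every case — rank the leaving groups.
Leaving-group ability tracks the stability of the departed species; conjugate-acid pKₐ is the usual yardstick (lower pKₐ → better LG).
(CH₃)₂CH–N₂⁺ loses N₂: no meaningful conjugate acid; N₂ departs as an exceptionally stable neutral molecule
(CH₃)₂CH–I loses I⁻: pKₐ(HI) ≈ -10
(CH₃)₂CH–O(H)CH₃⁺ loses R'OH: pKₐ(R'OH₂⁺) ≈ -2.4
(CH₃)₂CH–OC(O)CF₃ loses CF₃COO⁻: pKₐ(CF₃COOH) ≈ 0.2
(CH₃)₂CH–OCHO loses HCOO⁻: pKₐ(HCOOH) ≈ 3.8

(CH₃)₂CH–N₂⁺ > (CH₃)₂CH–I > (CH₃)₂CH–O(H)CH₃⁺ > (CH₃)₂CH–OC(O)CF₃ > (CH₃)₂CH–OCHO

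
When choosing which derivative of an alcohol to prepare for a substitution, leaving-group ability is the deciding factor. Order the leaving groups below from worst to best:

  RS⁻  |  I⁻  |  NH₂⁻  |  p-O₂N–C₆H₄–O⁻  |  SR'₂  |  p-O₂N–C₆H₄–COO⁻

I⁻: pKₐ(HI) ≈ -10
SR'₂: pKₐ(R'₂SH⁺) ≈ -7
p-O₂N–C₆H₄–COO⁻: pKₐ(p-nitrobenzoic acid) ≈ 3.4
p-O₂N–C₆H₄–O⁻: pKₐ(p-nitrophenol) ≈ 7.2
RS⁻: pKₐ(RSH (a thiol)) ≈ 10.5
NH₂⁻: pKₐ(NH₃) ≈ 38
Listed from poorest to best leaving group as asked.

NH₂⁻ < RS⁻ < p-O₂N–C₆H₄–O⁻ < p-O₂N–C₆H₄–COO⁻ < SR'₂ < I⁻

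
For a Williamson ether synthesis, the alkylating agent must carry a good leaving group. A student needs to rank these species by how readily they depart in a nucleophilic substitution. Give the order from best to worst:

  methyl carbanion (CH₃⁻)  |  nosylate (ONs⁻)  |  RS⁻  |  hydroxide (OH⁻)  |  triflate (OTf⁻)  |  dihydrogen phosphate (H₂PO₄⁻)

triflate (OTf⁻) > nosylate (ONs⁻) > dihydrogen phosphate (H₂PO₄⁻) > RS⁻ > hydroxide (OH⁻) > methyl carbanion (CH₃⁻)

Leaving-group ability tracks the stability of the departed species; conjugate-acid pKₐ is the usual yardstick (lower pKₐ → better LG).
triflate (OTf⁻): pKₐ(CF₃SO₃H (triflic acid)) ≈ -14
nosylate (ONs⁻): pKₐ(p-O₂NC₆H₄SO₃H) ≈ -3.5 — p-nitro group further stabilises the sulfonate
dihydrogen phosphate (H₂PO₄⁻): pKₐ(H₃PO₄) ≈ 2.1 — moderate base; biological leaving group after further activation
RS⁻: pKₐ(RSH (a thiol)) ≈ 10.5
hydroxide (OH⁻): pKₐ(H₂O) ≈ 15.7 — strong base; essentially never leaves without prior activation
methyl carbanion (CH₃⁻): pKₐ(CH₄) ≈ 48 — unstabilised carbanion; the worst conceivable leaving group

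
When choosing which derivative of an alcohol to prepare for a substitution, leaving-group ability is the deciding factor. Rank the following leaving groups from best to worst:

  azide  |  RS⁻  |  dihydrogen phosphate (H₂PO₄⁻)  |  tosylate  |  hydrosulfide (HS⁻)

tosylate > dihydrogen phosphate (H₂PO₄⁻) > azide > hydrosulfide (HS⁻) > RS⁻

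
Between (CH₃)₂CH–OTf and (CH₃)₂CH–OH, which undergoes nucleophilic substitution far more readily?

From (CH₃)₂CH–OH the departing group would be OH⁻ (pKₐ(H₂O) ≈ 15.7). Strong base; essentially never leaves without prior activation.
From (CH₃)₂CH–OTf the leaving group is OTf⁻ (pKₐ(CF₃SO₃H (triflic acid)) ≈ -14). Charge spread over three oxygens and a CF₃ group; the premier leaving group in synthesis.
(In practice (CH₃)₂CH–OTf is made from (CH₃)₂CH–OH by treatment with Tf₂O / 2,6-lutidine, converting the hydroxyl into a triflate.)

(CH₃)₂CH–OTf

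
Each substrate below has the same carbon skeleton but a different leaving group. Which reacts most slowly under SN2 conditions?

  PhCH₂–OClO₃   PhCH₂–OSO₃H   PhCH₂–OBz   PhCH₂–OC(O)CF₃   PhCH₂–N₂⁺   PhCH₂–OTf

PhCH₂–OBz

Identical carbon frameworks mean the comparison reduces to leaving-group quality.
Leaving-group ability tracks the stability of the departed species; conjugate-acid pKₐ is the usual yardstick (lower pKₐ → better LG).
PhCH₂–N₂⁺ loses N₂: no meaningful conjugate acid; N₂ departs as an exceptionally stable neutral molecule
PhCH₂–OTf loses OTf⁻: pKₐ(CF₃SO₃H (triflic acid)) ≈ -14
PhCH₂–OClO₃ loses ClO₄⁻: pKₐ(HClO₄) ≈ -10
PhCH₂–OSO₃H loses HSO₄⁻: pKₐ(H₂SO₄) ≈ -3
PhCH₂–OC(O)CF₃ loses CF₃COO⁻: pKₐ(CF₃COOH) ≈ 0.2
PhCH₂–OBz loses PhCOO⁻: pKₐ(C₆H₅COOH) ≈ 4.2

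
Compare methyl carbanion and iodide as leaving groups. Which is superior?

iodide

iodide is the better leaving group.
pKₐ(HI) ≈ -10 versus pKₐ(CH₄) ≈ 48: iodide is the much weaker base.
Large, highly polarisable; very weak base.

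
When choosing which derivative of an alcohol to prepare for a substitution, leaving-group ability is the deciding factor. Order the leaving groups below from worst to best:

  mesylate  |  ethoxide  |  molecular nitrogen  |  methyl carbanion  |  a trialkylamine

methyl carbanion < ethoxide < a trialkylamine < mesylate < molecular nitrogen

Rank by basicity of the departing species: weakest base leaves most easily.
molecular nitrogen: no meaningful conjugate acid; N₂ departs as an exceptionally stable neutral molecule
mesylate: pKₐ(CH₃SO₃H (MsOH)) ≈ -1.9
a trialkylamine: pKₐ(R'₃NH⁺) ≈ 10.7
ethoxide: pKₐ(CH₃CH₂OH) ≈ 16
methyl carbanion: pKₐ(CH₄) ≈ 48
Reversing gives the worst-to-best order requested.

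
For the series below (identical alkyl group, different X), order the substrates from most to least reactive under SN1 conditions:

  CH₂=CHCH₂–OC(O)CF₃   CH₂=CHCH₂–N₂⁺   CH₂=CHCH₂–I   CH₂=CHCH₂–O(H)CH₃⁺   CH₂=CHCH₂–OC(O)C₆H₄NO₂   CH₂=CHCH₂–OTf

CH₂=CHCH₂–N₂⁺ > CH₂=CHCH₂–OTf > CH₂=CHCH₂–I > CH₂=CHCH₂–O(H)CH₃⁺ > CH₂=CHCH₂–OC(O)CF₃ > CH₂=CHCH₂–OC(O)C₆H₄NO₂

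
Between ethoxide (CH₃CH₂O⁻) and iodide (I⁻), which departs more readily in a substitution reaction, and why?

iodide (I⁻) is the better leaving group.
pKₐ(HI) ≈ -10 versus pKₐ(CH₃CH₂OH) ≈ 16: iodide (I⁻) is the much weaker base.
Large, highly polarisable; very weak base.

iodide (I⁻)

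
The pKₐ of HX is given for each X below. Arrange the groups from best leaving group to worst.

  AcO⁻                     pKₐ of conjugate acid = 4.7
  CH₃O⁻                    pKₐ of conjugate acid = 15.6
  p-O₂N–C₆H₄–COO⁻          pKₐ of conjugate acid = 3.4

p-O₂N–C₆H₄–COO⁻ > AcO⁻ > CH₃O⁻

Lower conjugate-acid pKₐ ⇒ weaker base ⇒ better leaving group.
Sorting by the given values: p-O₂N–C₆H₄–COO⁻ (3.4), AcO⁻ (4.7), CH₃O⁻ (15.6).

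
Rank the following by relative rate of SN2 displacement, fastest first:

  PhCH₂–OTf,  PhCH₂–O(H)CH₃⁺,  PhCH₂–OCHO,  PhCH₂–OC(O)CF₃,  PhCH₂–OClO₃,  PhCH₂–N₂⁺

PhCH₂–N₂⁺ > PhCH₂–OTf > PhCH₂–OClO₃ > PhCH₂–O(H)CH₃⁺ > PhCH₂–OC(O)CF₃ > PhCH₂–OCHO

Same R in every case — rank the leaving groups.
Leaving-group ability tracks the stability of the departed species; conjugate-acid pKₐ is the usual yardstick (lower pKₐ → better LG).
PhCH₂–N₂⁺ loses N₂: no meaningful conjugate acid; N₂ departs as an exceptionally stable neutral molecule
PhCH₂–OTf loses OTf⁻: pKₐ(CF₃SO₃H (triflic acid)) ≈ -14
PhCH₂–OClO₃ loses ClO₄⁻: pKₐ(HClO₄) ≈ -10
PhCH₂–O(H)CH₃⁺ loses R'OH: pKₐ(R'OH₂⁺) ≈ -2.4
PhCH₂–OC(O)CF₃ loses CF₃COO⁻: pKₐ(CF₃COOH) ≈ 0.2
PhCH₂–OCHO loses HCOO⁻: pKₐ(HCOOH) ≈ 3.8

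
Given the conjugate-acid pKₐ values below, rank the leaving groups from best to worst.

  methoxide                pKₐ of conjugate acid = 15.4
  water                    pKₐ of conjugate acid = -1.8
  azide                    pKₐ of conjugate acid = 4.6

water > azide > methoxide

Lower conjugate-acid pKₐ ⇒ weaker base ⇒ better leaving group.
Sorting by the given values: water (-1.8), azide (4.6), methoxide (15.4).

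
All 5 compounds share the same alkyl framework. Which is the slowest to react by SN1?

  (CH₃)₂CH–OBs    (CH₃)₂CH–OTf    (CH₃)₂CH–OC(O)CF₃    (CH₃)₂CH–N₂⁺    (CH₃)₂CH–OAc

(CH₃)₂CH–OAc

With the same alkyl group throughout, only the leaving group differentiates the rates.
Leaving-group ability tracks the stability of the departed species; conjugate-acid pKₐ is the usual yardstick (lower pKₐ → better LG).
(CH₃)₂CH–N₂⁺ loses N₂: no meaningful conjugate acid; N₂ departs as an exceptionally stable neutral molecule
(CH₃)₂CH–OTf loses OTf⁻: pKₐ(CF₃SO₃H (triflic acid)) ≈ -14
(CH₃)₂CH–OBs loses OBs⁻: pKₐ(p-BrC₆H₄SO₃H) ≈ -2.8
(CH₃)₂CH–OC(O)CF₃ loses CF₃COO⁻: pKₐ(CF₃COOH) ≈ 0.2
(CH₃)₂CH–OAc loses AcO⁻: pKₐ(CH₃COOH) ≈ 4.8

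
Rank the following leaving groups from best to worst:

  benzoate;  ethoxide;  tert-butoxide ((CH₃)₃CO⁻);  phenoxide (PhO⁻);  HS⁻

benzoate > HS⁻ > phenoxide (PhO⁻) > ethoxide > tert-butoxide ((CH₃)₃CO⁻)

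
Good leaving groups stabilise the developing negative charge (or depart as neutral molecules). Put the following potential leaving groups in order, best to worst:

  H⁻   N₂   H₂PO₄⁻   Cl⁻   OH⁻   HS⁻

N₂ > Cl⁻ > H₂PO₄⁻ > HS⁻ > OH⁻ > H⁻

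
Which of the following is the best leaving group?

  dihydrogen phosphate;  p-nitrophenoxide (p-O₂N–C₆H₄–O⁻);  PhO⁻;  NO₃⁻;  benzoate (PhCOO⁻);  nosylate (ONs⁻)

A good leaving group is a weak base: the lower the pKₐ of its conjugate acid, the more readily it departs.
nosylate (ONs⁻): pKₐ(p-O₂NC₆H₄SO₃H) ≈ -3.5
NO₃⁻: pKₐ(HNO₃) ≈ -1.3
dihydrogen phosphate: pKₐ(H₃PO₄) ≈ 2.1
benzoate (PhCOO⁻): pKₐ(C₆H₅COOH) ≈ 4.2
p-nitrophenoxide (p-O₂N–C₆H₄–O⁻): pKₐ(p-nitrophenol) ≈ 7.2
PhO⁻: pKₐ(C₆H₅OH (phenol)) ≈ 10

nosylate (ONs⁻)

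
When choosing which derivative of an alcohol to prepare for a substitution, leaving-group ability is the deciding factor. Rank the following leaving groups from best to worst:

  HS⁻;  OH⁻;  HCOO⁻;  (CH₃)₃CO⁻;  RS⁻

HCOO⁻ > HS⁻ > RS⁻ > OH⁻ > (CH₃)₃CO⁻

Rank by basicity of the departing species: weakest base leaves most easily.
HCOO⁻: pKₐ(HCOOH) ≈ 3.8
HS⁻: pKₐ(H₂S) ≈ 7
RS⁻: pKₐ(RSH (a thiol)) ≈ 10.5
OH⁻: pKₐ(H₂O) ≈ 15.7
(CH₃)₃CO⁻: pKₐ(t-BuOH) ≈ 18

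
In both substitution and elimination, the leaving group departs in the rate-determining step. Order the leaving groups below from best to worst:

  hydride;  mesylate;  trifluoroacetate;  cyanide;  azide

mesylate > trifluoroacetate > azide > cyanide > hydride

mesylate: pKₐ(CH₃SO₃H (MsOH)) ≈ -1.9 — resonance-delocalised alkanesulfonate
trifluoroacetate: pKₐ(CF₃COOH) ≈ 0.2
azide: pKₐ(HN₃) ≈ 4.7 — linear, resonance-stabilised
cyanide: pKₐ(HCN) ≈ 9.2 — sp carbon stabilises the charge somewhat, but still a poor LG
hydride: pKₐ(H₂) ≈ 36 — extremely strong base; leaves only in special hydride-transfer contexts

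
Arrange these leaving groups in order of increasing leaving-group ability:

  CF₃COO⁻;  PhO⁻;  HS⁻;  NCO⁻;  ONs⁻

PhO⁻ < HS⁻ < NCO⁻ < CF₃COO⁻ < ONs⁻

Rank by basicity of the departing species: weakest base leaves most easily.
ONs⁻: pKₐ(p-O₂NC₆H₄SO₃H) ≈ -3.5
CF₃COO⁻: pKₐ(CF₃COOH) ≈ 0.2 — strongly electron-withdrawing CF₃ stabilises the carboxylate
NCO⁻: pKₐ(HOCN) ≈ 3.5 — resonance between N and O
HS⁻: pKₐ(H₂S) ≈ 7
PhO⁻: pKₐ(C₆H₅OH (phenol)) ≈ 10 — resonance into the ring helps, but still a poor LG
Listed from poorest to best leaving group as asked.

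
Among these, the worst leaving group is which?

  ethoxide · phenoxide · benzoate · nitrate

ethoxide

nitrate: pKₐ(HNO₃) ≈ -1.3
benzoate: pKₐ(C₆H₅COOH) ≈ 4.2
phenoxide: pKₐ(C₆H₅OH (phenol)) ≈ 10
ethoxide: pKₐ(CH₃CH₂OH) ≈ 16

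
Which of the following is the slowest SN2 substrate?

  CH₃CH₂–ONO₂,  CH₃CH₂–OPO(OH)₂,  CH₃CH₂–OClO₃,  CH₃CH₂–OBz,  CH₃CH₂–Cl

Same R in every case — rank the leaving groups.
Rank by basicity of the departing species: weakest base leaves most easily.
CH₃CH₂–OClO₃ loses ClO₄⁻: pKₐ(HClO₄) ≈ -10
CH₃CH₂–Cl loses Cl⁻: pKₐ(HCl) ≈ -7
CH₃CH₂–ONO₂ loses NO₃⁻: pKₐ(HNO₃) ≈ -1.3
CH₃CH₂–OPO(OH)₂ loses H₂PO₄⁻: pKₐ(H₃PO₄) ≈ 2.1
CH₃CH₂–OBz loses PhCOO⁻: pKₐ(C₆H₅COOH) ≈ 4.2

CH₃CH₂–OBz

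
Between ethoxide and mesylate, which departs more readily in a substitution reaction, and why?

mesylate

mesylate is the better leaving group.
pKₐ(CH₃SO₃H (MsOH)) ≈ -1.9 versus pKₐ(CH₃CH₂OH) ≈ 16: mesylate is the much weaker base.
Resonance-delocalised alkanesulfonate.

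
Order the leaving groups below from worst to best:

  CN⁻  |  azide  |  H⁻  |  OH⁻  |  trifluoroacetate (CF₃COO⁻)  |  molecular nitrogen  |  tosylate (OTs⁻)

H⁻ < OH⁻ < CN⁻ < azide < trifluoroacetate (CF₃COO⁻) < tosylate (OTs⁻) < molecular nitrogen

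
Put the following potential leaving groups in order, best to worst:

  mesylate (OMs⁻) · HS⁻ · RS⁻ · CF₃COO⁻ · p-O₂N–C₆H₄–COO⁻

mesylate (OMs⁻) > CF₃COO⁻ > p-O₂N–C₆H₄–COO⁻ > HS⁻ > RS⁻

The more stable X⁻ (or X) is on its own — i.e. the weaker a base it is — the better a leaving group it makes.
mesylate (OMs⁻): pKₐ(CH₃SO₃H (MsOH)) ≈ -1.9
CF₃COO⁻: pKₐ(CF₃COOH) ≈ 0.2
p-O₂N–C₆H₄–COO⁻: pKₐ(p-nitrobenzoic acid) ≈ 3.4
HS⁻: pKₐ(H₂S) ≈ 7
RS⁻: pKₐ(RSH (a thiol)) ≈ 10.5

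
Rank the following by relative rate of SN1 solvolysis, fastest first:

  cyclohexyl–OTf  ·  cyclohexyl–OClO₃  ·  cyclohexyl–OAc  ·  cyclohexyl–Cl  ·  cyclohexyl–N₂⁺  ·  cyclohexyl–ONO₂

The skeletons are identical, so relative rate is governed entirely by leaving-group ability.
Rank by basicity of the departing species: weakest base leaves most easily.
cyclohexyl–N₂⁺ loses N₂: no meaningful conjugate acid; N₂ departs as an exceptionally stable neutral molecule
cyclohexyl–OTf loses OTf⁻: pKₐ(CF₃SO₃H (triflic acid)) ≈ -14
cyclohexyl–OClO₃ loses ClO₄⁻: pKₐ(HClO₄) ≈ -10
cyclohexyl–Cl loses Cl⁻: pKₐ(HCl) ≈ -7
cyclohexyl–ONO₂ loses NO₃⁻: pKₐ(HNO₃) ≈ -1.3
cyclohexyl–OAc loses AcO⁻: pKₐ(CH₃COOH) ≈ 4.8

cyclohexyl–N₂⁺ > cyclohexyl–OTf > cyclohexyl–OClO₃ > cyclohexyl–Cl > cyclohexyl–ONO₂ > cyclohexyl–OAc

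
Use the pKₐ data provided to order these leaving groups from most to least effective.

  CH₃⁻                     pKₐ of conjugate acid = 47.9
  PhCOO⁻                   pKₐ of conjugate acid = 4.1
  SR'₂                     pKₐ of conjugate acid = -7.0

Lower conjugate-acid pKₐ ⇒ weaker base ⇒ better leaving group.
Sorting by the given values: SR'₂ (-7.0), PhCOO⁻ (4.1), CH₃⁻ (47.9).

SR'₂ > PhCOO⁻ > CH₃⁻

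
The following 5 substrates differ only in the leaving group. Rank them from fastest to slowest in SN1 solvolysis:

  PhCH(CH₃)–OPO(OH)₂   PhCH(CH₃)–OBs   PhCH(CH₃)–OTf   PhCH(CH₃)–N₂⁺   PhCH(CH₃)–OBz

The skeletons are identical, so relative rate is governed entirely by leaving-group ability.
A good leaving group is a weak base: the lower the pKₐ of its conjugate acid, the more readily it departs.
PhCH(CH₃)–N₂⁺ loses N₂: no meaningful conjugate acid; N₂ departs as an exceptionally stable neutral molecule
PhCH(CH₃)–OTf loses OTf⁻: pKₐ(CF₃SO₃H (triflic acid)) ≈ -14
PhCH(CH₃)–OBs loses OBs⁻: pKₐ(p-BrC₆H₄SO₃H) ≈ -2.8
PhCH(CH₃)–OPO(OH)₂ loses H₂PO₄⁻: pKₐ(H₃PO₄) ≈ 2.1
PhCH(CH₃)–OBz loses PhCOO⁻: pKₐ(C₆H₅COOH) ≈ 4.2

PhCH(CH₃)–N₂⁺ > PhCH(CH₃)–OTf > PhCH(CH₃)–OBs > PhCH(CH₃)–OPO(OH)₂ > PhCH(CH₃)–OBz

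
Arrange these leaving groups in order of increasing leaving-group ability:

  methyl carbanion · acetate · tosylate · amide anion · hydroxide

methyl carbanion < amide anion < hydroxide < acetate < tosylate

tosylate: pKₐ(p-CH₃C₆H₄SO₃H (TsOH)) ≈ -2.8
acetate: pKₐ(CH₃COOH) ≈ 4.8
hydroxide: pKₐ(H₂O) ≈ 15.7
amide anion: pKₐ(NH₃) ≈ 38
methyl carbanion: pKₐ(CH₄) ≈ 48
Reversing gives the worst-to-best order requested.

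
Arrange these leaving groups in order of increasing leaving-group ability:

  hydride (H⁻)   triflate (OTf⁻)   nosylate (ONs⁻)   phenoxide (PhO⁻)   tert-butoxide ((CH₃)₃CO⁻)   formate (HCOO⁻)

A good leaving group is a weak base: the lower the pKₐ of its conjugate acid, the more readily it departs.
triflate (OTf⁻): pKₐ(CF₃SO₃H (triflic acid)) ≈ -14 — charge spread over three oxygens and a CF₃ group; the premier leaving group in synthesis
nosylate (ONs⁻): pKₐ(p-O₂NC₆H₄SO₃H) ≈ -3.5 — p-nitro group further stabilises the sulfonate
formate (HCOO⁻): pKₐ(HCOOH) ≈ 3.8
phenoxide (PhO⁻): pKₐ(C₆H₅OH (phenol)) ≈ 10 — resonance into the ring helps, but still a poor LG
tert-butoxide ((CH₃)₃CO⁻): pKₐ(t-BuOH) ≈ 18 — bulky, strongly basic alkoxide
hydride (H⁻): pKₐ(H₂) ≈ 36
Listed from poorest to best leaving group as asked.

hydride (H⁻) < tert-butoxide ((CH₃)₃CO⁻) < phenoxide (PhO⁻) < formate (HCOO⁻) < nosylate (ONs⁻) < triflate (OTf⁻)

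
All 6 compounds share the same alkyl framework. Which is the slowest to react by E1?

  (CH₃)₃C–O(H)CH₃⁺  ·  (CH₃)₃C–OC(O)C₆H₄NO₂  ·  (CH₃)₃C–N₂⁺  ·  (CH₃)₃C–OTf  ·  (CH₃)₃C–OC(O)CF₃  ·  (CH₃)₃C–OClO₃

(CH₃)₃C–OC(O)C₆H₄NO₂

With the same alkyl group throughout, only the leaving group differentiates the rates.
Leaving-group ability tracks the stability of the departed species; conjugate-acid pKₐ is the usual yardstick (lower pKₐ → better LG).
(CH₃)₃C–N₂⁺ loses N₂: no meaningful conjugate acid; N₂ departs as an exceptionally stable neutral molecule
(CH₃)₃C–OTf loses OTf⁻: pKₐ(CF₃SO₃H (triflic acid)) ≈ -14
(CH₃)₃C–OClO₃ loses ClO₄⁻: pKₐ(HClO₄) ≈ -10
(CH₃)₃C–O(H)CH₃⁺ loses R'OH: pKₐ(R'OH₂⁺) ≈ -2.4
(CH₃)₃C–OC(O)CF₃ loses CF₃COO⁻: pKₐ(CF₃COOH) ≈ 0.2
(CH₃)₃C–OC(O)C₆H₄NO₂ loses p-O₂N–C₆H₄–COO⁻: pKₐ(p-nitrobenzoic acid) ≈ 3.4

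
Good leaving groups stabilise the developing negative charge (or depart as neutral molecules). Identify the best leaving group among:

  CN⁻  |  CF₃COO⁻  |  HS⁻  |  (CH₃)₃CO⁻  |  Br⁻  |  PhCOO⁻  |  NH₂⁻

Br⁻

Br⁻: pKₐ(HBr) ≈ -9
CF₃COO⁻: pKₐ(CF₃COOH) ≈ 0.2
PhCOO⁻: pKₐ(C₆H₅COOH) ≈ 4.2
HS⁻: pKₐ(H₂S) ≈ 7
CN⁻: pKₐ(HCN) ≈ 9.2
(CH₃)₃CO⁻: pKₐ(t-BuOH) ≈ 18
NH₂⁻: pKₐ(NH₃) ≈ 38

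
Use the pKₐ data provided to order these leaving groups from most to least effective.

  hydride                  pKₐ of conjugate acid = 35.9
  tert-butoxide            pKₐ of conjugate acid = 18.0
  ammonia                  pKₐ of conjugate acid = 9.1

ammonia > tert-butoxide > hydride

Lower conjugate-acid pKₐ ⇒ weaker base ⇒ better leaving group.
Sorting by the given values: ammonia (9.1), tert-butoxide (18.0), hydride (35.9).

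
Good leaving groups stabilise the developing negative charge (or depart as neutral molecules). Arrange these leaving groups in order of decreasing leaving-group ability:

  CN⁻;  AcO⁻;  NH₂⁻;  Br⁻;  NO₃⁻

Br⁻ > NO₃⁻ > AcO⁻ > CN⁻ > NH₂⁻

Leaving-group ability tracks the stability of the departed species; conjugate-acid pKₐ is the usual yardstick (lower pKₐ → better LG).
Br⁻: pKₐ(HBr) ≈ -9 — weak base; good leaving group
NO₃⁻: pKₐ(HNO₃) ≈ -1.3 — resonance-delocalised over three oxygens
AcO⁻: pKₐ(CH₃COOH) ≈ 4.8
CN⁻: pKₐ(HCN) ≈ 9.2
NH₂⁻: pKₐ(NH₃) ≈ 38 — extremely strong base; never a leaving group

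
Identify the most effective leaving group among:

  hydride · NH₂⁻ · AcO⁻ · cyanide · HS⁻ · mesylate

mesylate

Rank by basicity of the departing species: weakest base leaves most easily.
mesylate: pKₐ(CH₃SO₃H (MsOH)) ≈ -1.9
AcO⁻: pKₐ(CH₃COOH) ≈ 4.8
HS⁻: pKₐ(H₂S) ≈ 7
cyanide: pKₐ(HCN) ≈ 9.2
hydride: pKₐ(H₂) ≈ 36
NH₂⁻: pKₐ(NH₃) ≈ 38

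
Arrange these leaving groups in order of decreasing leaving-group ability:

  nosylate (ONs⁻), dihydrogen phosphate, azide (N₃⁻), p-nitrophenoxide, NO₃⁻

A good leaving group is a weak base: the lower the pKₐ of its conjugate acid, the more readily it departs.
nosylate (ONs⁻): pKₐ(p-O₂NC₆H₄SO₃H) ≈ -3.5 — p-nitro group further stabilises the sulfonate
NO₃⁻: pKₐ(HNO₃) ≈ -1.3
dihydrogen phosphate: pKₐ(H₃PO₄) ≈ 2.1
azide (N₃⁻): pKₐ(HN₃) ≈ 4.7 — linear, resonance-stabilised
p-nitrophenoxide: pKₐ(p-nitrophenol) ≈ 7.2

nosylate (ONs⁻) > NO₃⁻ > dihydrogen phosphate > azide (N₃⁻) > p-nitrophenoxide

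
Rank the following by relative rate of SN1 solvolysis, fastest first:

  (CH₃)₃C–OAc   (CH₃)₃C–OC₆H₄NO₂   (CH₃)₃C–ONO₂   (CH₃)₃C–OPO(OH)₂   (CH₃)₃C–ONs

(CH₃)₃C–ONs > (CH₃)₃C–ONO₂ > (CH₃)₃C–OPO(OH)₂ > (CH₃)₃C–OAc > (CH₃)₃C–OC₆H₄NO₂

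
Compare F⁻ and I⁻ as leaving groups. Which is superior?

I⁻ is the better leaving group.
pKₐ(HI) ≈ -10 versus pKₐ(HF) ≈ 3.2: I⁻ is the much weaker base.
Large, highly polarisable; very weak base.

I⁻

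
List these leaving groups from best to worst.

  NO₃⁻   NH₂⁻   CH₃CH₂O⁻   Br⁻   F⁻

Br⁻ > NO₃⁻ > F⁻ > CH₃CH₂O⁻ > NH₂⁻

Br⁻: pKₐ(HBr) ≈ -9
NO₃⁻: pKₐ(HNO₃) ≈ -1.3
F⁻: pKₐ(HF) ≈ 3.2
CH₃CH₂O⁻: pKₐ(CH₃CH₂OH) ≈ 16
NH₂⁻: pKₐ(NH₃) ≈ 38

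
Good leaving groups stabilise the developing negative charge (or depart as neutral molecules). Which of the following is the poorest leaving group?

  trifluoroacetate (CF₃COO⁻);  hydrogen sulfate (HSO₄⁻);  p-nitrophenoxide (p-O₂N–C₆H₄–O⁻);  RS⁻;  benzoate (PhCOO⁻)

RS⁻

Rank by basicity of the departing species: weakest base leaves most easily.
hydrogen sulfate (HSO₄⁻): pKₐ(H₂SO₄) ≈ -3
trifluoroacetate (CF₃COO⁻): pKₐ(CF₃COOH) ≈ 0.2
benzoate (PhCOO⁻): pKₐ(C₆H₅COOH) ≈ 4.2
p-nitrophenoxide (p-O₂N–C₆H₄–O⁻): pKₐ(p-nitrophenol) ≈ 7.2
RS⁻: pKₐ(RSH (a thiol)) ≈ 10.5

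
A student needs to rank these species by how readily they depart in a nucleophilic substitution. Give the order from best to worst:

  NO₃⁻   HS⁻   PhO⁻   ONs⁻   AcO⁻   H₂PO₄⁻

ONs⁻ > NO₃⁻ > H₂PO₄⁻ > AcO⁻ > HS⁻ > PhO⁻

ONs⁻: pKₐ(p-O₂NC₆H₄SO₃H) ≈ -3.5
NO₃⁻: pKₐ(HNO₃) ≈ -1.3 — resonance-delocalised over three oxygens
H₂PO₄⁻: pKₐ(H₃PO₄) ≈ 2.1
AcO⁻: pKₐ(CH₃COOH) ≈ 4.8 — resonance-stabilised but still a weak base
HS⁻: pKₐ(H₂S) ≈ 7
PhO⁻: pKₐ(C₆H₅OH (phenol)) ≈ 10 — resonance into the ring helps, but still a poor LG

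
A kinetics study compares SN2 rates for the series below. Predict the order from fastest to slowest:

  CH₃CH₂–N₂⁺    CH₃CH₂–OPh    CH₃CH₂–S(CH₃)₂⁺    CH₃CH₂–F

The skeletons are identical, so relative rate is governed entirely by leaving-group ability.
A good leaving group is a weak base: the lower the pKₐ of its conjugate acid, the more readily it departs.
CH₃CH₂–N₂⁺ loses N₂: no meaningful conjugate acid; N₂ departs as an exceptionally stable neutral molecule
CH₃CH₂–S(CH₃)₂⁺ loses SR'₂: pKₐ(R'₂SH⁺) ≈ -7
CH₃CH₂–F loses F⁻: pKₐ(HF) ≈ 3.2
CH₃CH₂–OPh loses PhO⁻: pKₐ(C₆H₅OH (phenol)) ≈ 10

CH₃CH₂–N₂⁺ > CH₃CH₂–S(CH₃)₂⁺ > CH₃CH₂–F > CH₃CH₂–OPh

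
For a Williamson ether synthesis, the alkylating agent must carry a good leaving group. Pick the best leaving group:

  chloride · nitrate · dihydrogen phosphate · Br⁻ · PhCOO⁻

Rank by basicity of the departing species: weakest base leaves most easily.
Br⁻: pKₐ(HBr) ≈ -9
chloride: pKₐ(HCl) ≈ -7
nitrate: pKₐ(HNO₃) ≈ -1.3
dihydrogen phosphate: pKₐ(H₃PO₄) ≈ 2.1
PhCOO⁻: pKₐ(C₆H₅COOH) ≈ 4.2

Br⁻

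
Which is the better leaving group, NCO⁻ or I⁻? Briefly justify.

I⁻ is the better leaving group.
pKₐ(HI) ≈ -10 versus pKₐ(HOCN) ≈ 3.5: I⁻ is the much weaker base.
Large, highly polarisable; very weak base.

I⁻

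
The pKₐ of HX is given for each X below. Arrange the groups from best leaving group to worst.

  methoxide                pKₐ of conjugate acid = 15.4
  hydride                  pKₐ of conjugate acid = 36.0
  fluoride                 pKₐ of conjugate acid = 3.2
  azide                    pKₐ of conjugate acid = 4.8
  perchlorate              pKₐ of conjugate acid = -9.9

perchlorate > fluoride > azide > methoxide > hydride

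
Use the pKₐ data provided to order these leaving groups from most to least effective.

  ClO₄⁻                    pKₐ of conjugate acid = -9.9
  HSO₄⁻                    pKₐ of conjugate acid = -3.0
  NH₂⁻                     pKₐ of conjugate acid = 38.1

ClO₄⁻ > HSO₄⁻ > NH₂⁻

Lower conjugate-acid pKₐ ⇒ weaker base ⇒ better leaving group.
Sorting by the given values: ClO₄⁻ (-9.9), HSO₄⁻ (-3.0), NH₂⁻ (38.1).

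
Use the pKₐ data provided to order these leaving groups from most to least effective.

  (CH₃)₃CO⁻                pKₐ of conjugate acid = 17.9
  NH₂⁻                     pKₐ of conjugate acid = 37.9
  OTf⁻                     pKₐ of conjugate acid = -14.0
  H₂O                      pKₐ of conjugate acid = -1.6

OTf⁻ > H₂O > (CH₃)₃CO⁻ > NH₂⁻

Lower conjugate-acid pKₐ ⇒ weaker base ⇒ better leaving group.
Sorting by the given values: OTf⁻ (-14.0), H₂O (-1.6), (CH₃)₃CO⁻ (17.9), NH₂⁻ (37.9).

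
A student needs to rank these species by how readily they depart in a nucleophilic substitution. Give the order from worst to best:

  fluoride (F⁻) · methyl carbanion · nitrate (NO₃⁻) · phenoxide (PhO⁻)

methyl carbanion < phenoxide (PhO⁻) < fluoride (F⁻) < nitrate (NO₃⁻)

A good leaving group is a weak base: the lower the pKₐ of its conjugate acid, the more readily it departs.
nitrate (NO₃⁻): pKₐ(HNO₃) ≈ -1.3
fluoride (F⁻): pKₐ(HF) ≈ 3.2
phenoxide (PhO⁻): pKₐ(C₆H₅OH (phenol)) ≈ 10 — resonance into the ring helps, but still a poor LG
methyl carbanion: pKₐ(CH₄) ≈ 48 — unstabilised carbanion; the worst conceivable leaving group
Listed from poorest to best leaving group as asked.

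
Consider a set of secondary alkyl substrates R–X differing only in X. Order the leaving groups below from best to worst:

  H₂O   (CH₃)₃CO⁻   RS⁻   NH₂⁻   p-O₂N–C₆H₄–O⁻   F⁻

H₂O: pKₐ(H₃O⁺) ≈ -1.7
F⁻: pKₐ(HF) ≈ 3.2
p-O₂N–C₆H₄–O⁻: pKₐ(p-nitrophenol) ≈ 7.2 — nitro group delocalises the charge; the classic chromogenic LG
RS⁻: pKₐ(RSH (a thiol)) ≈ 10.5 — moderately basic; rarely leaves without activation
(CH₃)₃CO⁻: pKₐ(t-BuOH) ≈ 18 — bulky, strongly basic alkoxide
NH₂⁻: pKₐ(NH₃) ≈ 38 — extremely strong base; never a leaving group

H₂O > F⁻ > p-O₂N–C₆H₄–O⁻ > RS⁻ > (CH₃)₃CO⁻ > NH₂⁻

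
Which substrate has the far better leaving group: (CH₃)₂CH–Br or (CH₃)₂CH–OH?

(CH₃)₂CH–Br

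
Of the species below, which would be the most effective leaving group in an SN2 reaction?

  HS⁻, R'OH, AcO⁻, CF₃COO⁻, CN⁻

R'OH: pKₐ(R'OH₂⁺) ≈ -2.4
CF₃COO⁻: pKₐ(CF₃COOH) ≈ 0.2
AcO⁻: pKₐ(CH₃COOH) ≈ 4.8
HS⁻: pKₐ(H₂S) ≈ 7
CN⁻: pKₐ(HCN) ≈ 9.2

R'OH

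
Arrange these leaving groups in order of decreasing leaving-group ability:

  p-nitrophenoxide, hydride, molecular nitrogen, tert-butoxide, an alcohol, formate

Leaving-group ability tracks the stability of the departed species; conjugate-acid pKₐ is the usual yardstick (lower pKₐ → better LG).
molecular nitrogen: no meaningful conjugate acid; N₂ departs as an exceptionally stable neutral molecule
an alcohol: pKₐ(R'OH₂⁺) ≈ -2.4 — neutral; leaves from a protonated ether (an oxonium ion, R–O(H)R'⁺)
formate: pKₐ(HCOOH) ≈ 3.8
p-nitrophenoxide: pKₐ(p-nitrophenol) ≈ 7.2
tert-butoxide: pKₐ(t-BuOH) ≈ 18 — bulky, strongly basic alkoxide
hydride: pKₐ(H₂) ≈ 36

molecular nitrogen > an alcohol > formate > p-nitrophenoxide > tert-butoxide > hydride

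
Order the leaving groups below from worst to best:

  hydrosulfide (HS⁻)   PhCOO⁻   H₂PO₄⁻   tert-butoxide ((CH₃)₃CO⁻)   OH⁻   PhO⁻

The more stable X⁻ (or X) is on its own — i.e. the weaker a base it is — the better a leaving group it makes.
H₂PO₄⁻: pKₐ(H₃PO₄) ≈ 2.1 — moderate base; biological leaving group after further activation
PhCOO⁻: pKₐ(C₆H₅COOH) ≈ 4.2 — aryl carboxylate
hydrosulfide (HS⁻): pKₐ(H₂S) ≈ 7 — larger and more polarisable than the oxygen analogue
PhO⁻: pKₐ(C₆H₅OH (phenol)) ≈ 10
OH⁻: pKₐ(H₂O) ≈ 15.7 — strong base; essentially never leaves without prior activation
tert-butoxide ((CH₃)₃CO⁻): pKₐ(t-BuOH) ≈ 18
Reversing gives the worst-to-best order requested.

tert-butoxide ((CH₃)₃CO⁻) < OH⁻ < PhO⁻ < hydrosulfide (HS⁻) < PhCOO⁻ < H₂PO₄⁻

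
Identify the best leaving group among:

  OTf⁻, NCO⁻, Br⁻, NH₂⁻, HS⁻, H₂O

The more stable X⁻ (or X) is on its own — i.e. the weaker a base it is — the better a leaving group it makes.
OTf⁻: pKₐ(CF₃SO₃H (triflic acid)) ≈ -14
Br⁻: pKₐ(HBr) ≈ -9
H₂O: pKₐ(H₃O⁺) ≈ -1.7
NCO⁻: pKₐ(HOCN) ≈ 3.5
HS⁻: pKₐ(H₂S) ≈ 7
NH₂⁻: pKₐ(NH₃) ≈ 38

OTf⁻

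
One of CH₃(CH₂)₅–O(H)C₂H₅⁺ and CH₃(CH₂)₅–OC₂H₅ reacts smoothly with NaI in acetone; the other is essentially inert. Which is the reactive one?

From CH₃(CH₂)₅–OC₂H₅ the departing group would be CH₃CH₂O⁻ (pKₐ(CH₃CH₂OH) ≈ 16). Strong base; alkoxides do not leave unassisted.
From CH₃(CH₂)₅–O(H)C₂H₅⁺ the leaving group is R'OH (pKₐ(R'OH₂⁺) ≈ -2.4). Neutral; leaves from a protonated ether (an oxonium ion, R–O(H)R'⁺).
(In practice CH₃(CH₂)₅–O(H)C₂H₅⁺ is made from CH₃(CH₂)₅–OC₂H₅ by protonation with concentrated HBr, allowing neutral ethanol, rather than ethoxide, to depart.)

CH₃(CH₂)₅–O(H)C₂H₅⁺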